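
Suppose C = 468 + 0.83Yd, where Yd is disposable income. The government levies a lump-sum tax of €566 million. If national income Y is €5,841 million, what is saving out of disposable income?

Yd = Y − T = 5841 − 566 = 5275
C = 468 + 0.83(5275) = 468 + 4378.25 = 4846.25
S = Yd − C = 5275 − 4846.25 = 428.75

S = 428.75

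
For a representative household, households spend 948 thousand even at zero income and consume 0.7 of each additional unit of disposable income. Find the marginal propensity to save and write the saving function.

MPS = 0.3; S = -948 + 0.3Y

MPS = 1 − MPC = 1 − 0.7 = 0.3
S = Y − C = -948 + 0.3Y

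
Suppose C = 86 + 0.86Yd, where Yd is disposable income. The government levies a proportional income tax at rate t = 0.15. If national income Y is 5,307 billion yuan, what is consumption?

C = 3965.417

Yd = (1 − 0.15)(5307) = 0.85(5307) = 4510.95
C = 86 + 0.86(4510.95) = 86 + 3879.417 = 3965.417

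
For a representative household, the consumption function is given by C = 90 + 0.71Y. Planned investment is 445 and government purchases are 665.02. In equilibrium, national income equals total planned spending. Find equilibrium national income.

Y = C + I + G = 90 + 0.71Y + 445 + 665.02
Y − 0.71Y = 1200.02
0.29Y = 1200.02, so Y = 1200.02/0.29 = 4138

Y = 4138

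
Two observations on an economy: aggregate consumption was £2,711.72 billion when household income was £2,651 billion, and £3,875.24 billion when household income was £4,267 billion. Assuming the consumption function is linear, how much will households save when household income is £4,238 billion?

MPC = (3875.24 − 2711.72)/(4267 − 2651) = 1163.52/1616 = 0.72
a = 2711.72 − 0.72(2651) = 2711.72 − 1908.72 = 803
C = 803 + 0.72(4238) = 3854.36
S = 4238 − 3854.36 = 383.64

S = 383.64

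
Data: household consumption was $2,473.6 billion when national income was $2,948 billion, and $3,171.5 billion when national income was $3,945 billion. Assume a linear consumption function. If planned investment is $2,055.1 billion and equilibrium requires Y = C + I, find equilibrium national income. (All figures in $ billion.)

Y = 8217

MPC = (3171.5 − 2473.6)/(3945 − 2948) = 697.9/997 = 0.7
a = 2473.6 − 0.7(2948) = 410
Equilibrium: Y = 410 + 0.7Y + 2055.1
0.3Y = 2465.1, so Y = 2465.1/0.3 = 8217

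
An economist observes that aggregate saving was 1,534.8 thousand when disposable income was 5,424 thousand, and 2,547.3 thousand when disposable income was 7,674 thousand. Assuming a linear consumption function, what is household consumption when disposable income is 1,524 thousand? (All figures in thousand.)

MPS = ΔS/ΔY = (2547.3 − 1534.8)/(7674 − 5424) = 1012.5/2250 = 0.45
MPC = 1 − MPS = 0.55
Autonomous saving = 1534.8 − 0.45(5424) = -906, so a = 906
C = 906 + 0.55(1524) = 906 + 838.2 = 1744.2

C = 1744.2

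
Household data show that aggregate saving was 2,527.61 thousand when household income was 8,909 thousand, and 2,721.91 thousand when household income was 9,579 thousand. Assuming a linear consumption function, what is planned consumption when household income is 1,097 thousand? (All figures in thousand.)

C = 834.87

MPS = ΔS/ΔY = (2721.91 − 2527.61)/(9579 − 8909) = 194.3/670 = 0.29
MPC = 1 − MPS = 0.71
Autonomous saving = 2527.61 − 0.29(8909) = -56, so a = 56
C = 56 + 0.71(1097) = 56 + 778.87 = 834.87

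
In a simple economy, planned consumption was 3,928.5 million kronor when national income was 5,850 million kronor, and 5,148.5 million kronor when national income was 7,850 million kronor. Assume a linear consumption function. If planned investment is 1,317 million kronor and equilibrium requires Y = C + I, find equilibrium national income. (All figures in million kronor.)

Y = 4300

MPC = (5148.5 − 3928.5)/(7850 − 5850) = 1220/2000 = 0.61
a = 3928.5 − 0.61(5850) = 360
Equilibrium: Y = 360 + 0.61Y + 1317
0.39Y = 1677, so Y = 1677/0.39 = 4300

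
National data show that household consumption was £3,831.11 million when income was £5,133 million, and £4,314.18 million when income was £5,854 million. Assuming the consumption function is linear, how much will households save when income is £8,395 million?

MPC = (4314.18 − 3831.11)/(5854 − 5133) = 483.07/721 = 0.67
a = 3831.11 − 0.67(5133) = 3831.11 − 3439.11 = 392
C = 392 + 0.67(8395) = 6016.65
S = 8395 − 6016.65 = 2378.35

S = 2378.35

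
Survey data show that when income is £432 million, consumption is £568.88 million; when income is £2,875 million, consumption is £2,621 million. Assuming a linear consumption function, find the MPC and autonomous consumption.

MPC = 0.84; a = 206

MPC = ΔC/ΔY = (2621 − 568.88)/(2875 − 432) = 2052.12/2443 = 0.84
a = C − MPC·Y = 568.88 − 0.84(432) = 568.88 − 362.88 = 206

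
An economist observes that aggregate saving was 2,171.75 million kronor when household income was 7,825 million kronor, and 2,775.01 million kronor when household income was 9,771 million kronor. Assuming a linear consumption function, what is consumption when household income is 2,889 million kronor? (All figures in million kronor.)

C = 2247.41

MPS = ΔS/ΔY = (2775.01 − 2171.75)/(9771 − 7825) = 603.26/1946 = 0.31
MPC = 1 − MPS = 0.69
Autonomous saving = 2171.75 − 0.31(7825) = -254, so a = 254
C = 254 + 0.69(2889) = 254 + 1993.41 = 2247.41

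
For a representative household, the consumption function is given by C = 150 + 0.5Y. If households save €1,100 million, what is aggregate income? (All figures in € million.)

Y = 2500

S = Y − C = -150 + 0.5Y
-150 + 0.5Y = 1100, so 0.5Y = 1250 and Y = 2500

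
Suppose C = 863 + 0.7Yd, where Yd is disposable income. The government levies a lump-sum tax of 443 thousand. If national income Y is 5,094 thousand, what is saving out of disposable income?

S = 532.3

Yd = Y − T = 5094 − 443 = 4651
C = 863 + 0.7(4651) = 863 + 3255.7 = 4118.7
S = Yd − C = 4651 − 4118.7 = 532.3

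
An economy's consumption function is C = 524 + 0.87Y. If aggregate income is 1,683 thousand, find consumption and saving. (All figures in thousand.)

C = 524 + 0.87(1683) = 524 + 1464.21 = 1988.21
S = Y − C = 1683 − 1988.21 = -305.21

C = 1988.21; S = -305.21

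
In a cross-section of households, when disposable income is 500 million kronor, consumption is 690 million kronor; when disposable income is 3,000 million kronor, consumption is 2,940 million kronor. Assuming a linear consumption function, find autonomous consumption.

MPC = ΔC/ΔY = (2940 − 690)/(3000 − 500) = 2250/2500 = 0.9
a = C − MPC·Y = 690 − 0.9(500) = 690 − 450 = 240

a = 240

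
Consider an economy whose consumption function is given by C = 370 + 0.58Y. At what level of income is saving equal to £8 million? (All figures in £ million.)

S = Y − C = -370 + 0.42Y
-370 + 0.42Y = 8, so 0.42Y = 378 and Y = 900

Y = 900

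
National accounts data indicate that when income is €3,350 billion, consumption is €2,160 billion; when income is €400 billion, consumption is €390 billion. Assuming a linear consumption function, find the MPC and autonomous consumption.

MPC = 0.6; a = 150

MPC = ΔC/ΔY = (2160 − 390)/(3350 − 400) = 1770/2950 = 0.6
a = C − MPC·Y = 390 − 0.6(400) = 390 − 240 = 150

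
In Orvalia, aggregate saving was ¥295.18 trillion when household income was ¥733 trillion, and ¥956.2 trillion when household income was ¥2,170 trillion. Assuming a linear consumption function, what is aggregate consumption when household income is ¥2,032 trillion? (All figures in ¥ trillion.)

C = 1139.28

MPS = ΔS/ΔY = (956.2 − 295.18)/(2170 − 733) = 661.02/1437 = 0.46
MPC = 1 − MPS = 0.54
Autonomous saving = 295.18 − 0.46(733) = -42, so a = 42
C = 42 + 0.54(2032) = 42 + 1097.28 = 1139.28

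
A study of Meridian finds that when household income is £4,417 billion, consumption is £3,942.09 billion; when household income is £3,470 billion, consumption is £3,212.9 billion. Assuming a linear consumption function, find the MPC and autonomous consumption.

MPC = 0.77; a = 541

MPC = ΔC/ΔY = (3942.09 − 3212.9)/(4417 − 3470) = 729.19/947 = 0.77
a = C − MPC·Y = 3212.9 − 0.77(3470) = 3212.9 − 2671.9 = 541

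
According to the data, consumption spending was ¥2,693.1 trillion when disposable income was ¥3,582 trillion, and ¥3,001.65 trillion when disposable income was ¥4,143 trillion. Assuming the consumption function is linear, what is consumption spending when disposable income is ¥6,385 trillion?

C = 4234.75

MPC = (3001.65 − 2693.1)/(4143 − 3582) = 308.55/561 = 0.55
a = 2693.1 − 0.55(3582) = 2693.1 − 1970.1 = 723
C = 723 + 0.55(6385) = 723 + 3511.75 = 4234.75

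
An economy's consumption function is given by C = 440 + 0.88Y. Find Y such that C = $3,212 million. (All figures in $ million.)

440 + 0.88Y = 3212
0.88Y = 2772, so Y = 2772/0.88 = 3150

Y = 3150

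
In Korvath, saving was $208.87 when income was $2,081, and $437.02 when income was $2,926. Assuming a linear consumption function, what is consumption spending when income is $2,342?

MPS = ΔS/ΔY = (437.02 − 208.87)/(2926 − 2081) = 228.15/845 = 0.27
MPC = 1 − MPS = 0.73
Autonomous saving = 208.87 − 0.27(2081) = -353, so a = 353
C = 353 + 0.73(2342) = 353 + 1709.66 = 2062.66

C = 2062.66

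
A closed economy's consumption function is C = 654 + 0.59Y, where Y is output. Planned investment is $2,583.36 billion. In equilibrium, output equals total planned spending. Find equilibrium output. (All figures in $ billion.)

Y = 7896

Y = C + I = 654 + 0.59Y + 2583.36
Y − 0.59Y = 3237.36
0.41Y = 3237.36, so Y = 3237.36/0.41 = 7896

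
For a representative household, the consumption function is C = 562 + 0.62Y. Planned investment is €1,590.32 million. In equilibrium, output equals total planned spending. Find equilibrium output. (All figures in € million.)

Y = 5664

Y = C + I = 562 + 0.62Y + 1590.32
Y − 0.62Y = 2152.32
0.38Y = 2152.32, so Y = 2152.32/0.38 = 5664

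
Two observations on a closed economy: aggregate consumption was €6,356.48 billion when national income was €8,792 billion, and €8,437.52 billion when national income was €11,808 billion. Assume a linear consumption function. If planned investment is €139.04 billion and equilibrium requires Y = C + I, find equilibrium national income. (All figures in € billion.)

Y = 1384

MPC = (8437.52 − 6356.48)/(11808 − 8792) = 2081.04/3016 = 0.69
a = 6356.48 − 0.69(8792) = 290
Equilibrium: Y = 290 + 0.69Y + 139.04
0.31Y = 429.04, so Y = 429.04/0.31 = 1384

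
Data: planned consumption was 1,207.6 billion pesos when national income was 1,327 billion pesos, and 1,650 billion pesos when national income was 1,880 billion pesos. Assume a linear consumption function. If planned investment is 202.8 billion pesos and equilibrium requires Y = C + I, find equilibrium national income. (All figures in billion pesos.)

Y = 1744

MPC = (1650 − 1207.6)/(1880 − 1327) = 442.4/553 = 0.8
a = 1207.6 − 0.8(1327) = 146
Equilibrium: Y = 146 + 0.8Y + 202.8
0.2Y = 348.8, so Y = 348.8/0.2 = 1744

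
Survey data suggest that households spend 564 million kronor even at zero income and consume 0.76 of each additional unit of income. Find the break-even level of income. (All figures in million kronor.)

At break-even, C = Y: 564 + 0.76Y = Y
0.24Y = 564, so Y = 564/0.24 = 2350

Y = 2350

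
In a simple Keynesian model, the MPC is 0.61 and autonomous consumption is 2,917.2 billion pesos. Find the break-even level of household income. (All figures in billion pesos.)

Y = 7480

At break-even, C = Y: 2917.2 + 0.61Y = Y
0.39Y = 2917.2, so Y = 2917.2/0.39 = 7480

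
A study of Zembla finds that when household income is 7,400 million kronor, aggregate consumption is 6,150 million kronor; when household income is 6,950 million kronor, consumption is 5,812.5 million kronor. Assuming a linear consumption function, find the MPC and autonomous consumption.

MPC = ΔC/ΔY = (6150 − 5812.5)/(7400 − 6950) = 337.5/450 = 0.75
a = C − MPC·Y = 5812.5 − 0.75(6950) = 5812.5 − 5212.5 = 600

MPC = 0.75; a = 600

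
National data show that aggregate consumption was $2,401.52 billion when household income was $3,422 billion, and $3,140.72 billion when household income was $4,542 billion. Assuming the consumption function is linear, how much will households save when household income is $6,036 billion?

S = 1909.24

MPC = (3140.72 − 2401.52)/(4542 − 3422) = 739.2/1120 = 0.66
a = 2401.52 − 0.66(3422) = 2401.52 − 2258.52 = 143
C = 143 + 0.66(6036) = 4126.76
S = 6036 − 4126.76 = 1909.24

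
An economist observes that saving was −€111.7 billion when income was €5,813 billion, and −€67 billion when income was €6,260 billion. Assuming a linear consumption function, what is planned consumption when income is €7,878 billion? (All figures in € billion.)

MPS = ΔS/ΔY = (-67 − (-111.7))/(6260 − 5813) = 44.7/447 = 0.1
MPC = 1 − MPS = 0.9
Autonomous saving = -111.7 − 0.1(5813) = -693, so a = 693
C = 693 + 0.9(7878) = 693 + 7090.2 = 7783.2

C = 7783.2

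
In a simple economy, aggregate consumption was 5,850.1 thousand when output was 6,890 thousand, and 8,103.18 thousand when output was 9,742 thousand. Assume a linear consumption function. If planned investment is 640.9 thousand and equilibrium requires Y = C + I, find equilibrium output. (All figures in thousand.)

Y = 4990

MPC = (8103.18 − 5850.1)/(9742 − 6890) = 2253.08/2852 = 0.79
a = 5850.1 − 0.79(6890) = 407
Equilibrium: Y = 407 + 0.79Y + 640.9
0.21Y = 1047.9, so Y = 1047.9/0.21 = 4990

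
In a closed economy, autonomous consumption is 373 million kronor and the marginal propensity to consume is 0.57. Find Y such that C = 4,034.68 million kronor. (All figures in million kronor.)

Y = 6424

373 + 0.57Y = 4034.68
0.57Y = 3661.68, so Y = 3661.68/0.57 = 6424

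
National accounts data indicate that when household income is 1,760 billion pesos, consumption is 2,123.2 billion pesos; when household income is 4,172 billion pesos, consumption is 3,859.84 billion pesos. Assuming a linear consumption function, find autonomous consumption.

a = 856

MPC = ΔC/ΔY = (3859.84 − 2123.2)/(4172 − 1760) = 1736.64/2412 = 0.72
a = C − MPC·Y = 2123.2 − 0.72(1760) = 2123.2 − 1267.2 = 856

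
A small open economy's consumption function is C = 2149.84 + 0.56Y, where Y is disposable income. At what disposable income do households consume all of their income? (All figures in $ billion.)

At break-even, C = Y: 2149.84 + 0.56Y = Y
0.44Y = 2149.84, so Y = 2149.84/0.44 = 4886

Y = 4886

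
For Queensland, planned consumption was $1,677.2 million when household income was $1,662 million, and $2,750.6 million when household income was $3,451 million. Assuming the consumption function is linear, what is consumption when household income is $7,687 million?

MPC = (2750.6 − 1677.2)/(3451 − 1662) = 1073.4/1789 = 0.6
a = 1677.2 − 0.6(1662) = 1677.2 − 997.2 = 680
C = 680 + 0.6(7687) = 680 + 4612.2 = 5292.2

C = 5292.2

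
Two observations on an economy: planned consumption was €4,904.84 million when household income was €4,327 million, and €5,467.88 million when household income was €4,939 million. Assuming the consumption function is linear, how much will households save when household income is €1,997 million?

S = -764.24

MPC = (5467.88 − 4904.84)/(4939 − 4327) = 563.04/612 = 0.92
a = 4904.84 − 0.92(4327) = 4904.84 − 3980.84 = 924
C = 924 + 0.92(1997) = 2761.24
S = 1997 − 2761.24 = -764.24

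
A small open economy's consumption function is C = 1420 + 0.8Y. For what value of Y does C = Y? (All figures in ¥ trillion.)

Y = 7100

At break-even, C = Y: 1420 + 0.8Y = Y
0.2Y = 1420, so Y = 1420/0.2 = 7100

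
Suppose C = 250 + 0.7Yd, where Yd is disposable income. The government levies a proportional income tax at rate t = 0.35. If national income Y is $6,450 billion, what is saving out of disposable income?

S = 1007.75

Yd = (1 − 0.35)(6450) = 0.65(6450) = 4192.5
C = 250 + 0.7(4192.5) = 250 + 2934.75 = 3184.75
S = Yd − C = 4192.5 − 3184.75 = 1007.75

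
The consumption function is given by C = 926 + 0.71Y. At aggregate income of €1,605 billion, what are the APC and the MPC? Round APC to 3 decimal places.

MPC = 0.71 (the slope of the consumption function)
C = 926 + 0.71(1605) = 2065.55, so APC = 2065.55/1605 = 1.287

APC = 1.287; MPC = 0.71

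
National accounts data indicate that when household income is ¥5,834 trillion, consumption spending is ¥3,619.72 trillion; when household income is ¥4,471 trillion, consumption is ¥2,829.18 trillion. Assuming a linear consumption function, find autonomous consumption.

MPC = ΔC/ΔY = (3619.72 − 2829.18)/(5834 − 4471) = 790.54/1363 = 0.58
a = C − MPC·Y = 2829.18 − 0.58(4471) = 2829.18 − 2593.18 = 236

a = 236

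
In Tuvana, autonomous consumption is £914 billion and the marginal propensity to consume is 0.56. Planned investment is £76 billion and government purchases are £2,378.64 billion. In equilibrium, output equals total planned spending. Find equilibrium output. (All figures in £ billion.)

Y = C + I + G = 914 + 0.56Y + 76 + 2378.64
Y − 0.56Y = 3368.64
0.44Y = 3368.64, so Y = 3368.64/0.44 = 7656

Y = 7656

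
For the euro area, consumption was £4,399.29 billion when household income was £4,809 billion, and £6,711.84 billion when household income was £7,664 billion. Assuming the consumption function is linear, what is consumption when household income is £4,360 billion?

C = 4035.6

MPC = (6711.84 − 4399.29)/(7664 − 4809) = 2312.55/2855 = 0.81
a = 4399.29 − 0.81(4809) = 4399.29 − 3895.29 = 504
C = 504 + 0.81(4360) = 504 + 3531.6 = 4035.6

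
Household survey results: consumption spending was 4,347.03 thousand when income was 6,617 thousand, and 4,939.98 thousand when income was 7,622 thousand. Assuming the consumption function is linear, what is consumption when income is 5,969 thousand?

C = 3964.71

MPC = (4939.98 − 4347.03)/(7622 − 6617) = 592.95/1005 = 0.59
a = 4347.03 − 0.59(6617) = 4347.03 − 3904.03 = 443
C = 443 + 0.59(5969) = 443 + 3521.71 = 3964.71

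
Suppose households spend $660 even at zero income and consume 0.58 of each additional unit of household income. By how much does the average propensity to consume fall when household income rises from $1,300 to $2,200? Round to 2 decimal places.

At Y = 1300: C = 660 + 0.58(1300) = 1414, APC = 1414/1300 = 1.088
At Y = 2200: C = 1936, APC = 1936/2200 = 0.880
Fall in APC = 1.088 − 0.880 = 0.208 ≈ 0.21

ΔAPC = 0.21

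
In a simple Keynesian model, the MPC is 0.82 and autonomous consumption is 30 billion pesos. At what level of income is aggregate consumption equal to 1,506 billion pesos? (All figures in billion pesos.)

30 + 0.82Y = 1506
0.82Y = 1476, so Y = 1476/0.82 = 1800

Y = 1800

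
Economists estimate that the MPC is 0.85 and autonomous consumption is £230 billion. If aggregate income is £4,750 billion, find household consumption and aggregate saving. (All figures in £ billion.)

C = 230 + 0.85(4750) = 230 + 4037.5 = 4267.5
S = Y − C = 4750 − 4267.5 = 482.5

C = 4267.5; S = 482.5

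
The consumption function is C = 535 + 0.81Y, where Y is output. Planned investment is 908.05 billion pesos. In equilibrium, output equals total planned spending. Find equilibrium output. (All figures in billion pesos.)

Y = 7595

Y = C + I = 535 + 0.81Y + 908.05
Y − 0.81Y = 1443.05
0.19Y = 1443.05, so Y = 1443.05/0.19 = 7595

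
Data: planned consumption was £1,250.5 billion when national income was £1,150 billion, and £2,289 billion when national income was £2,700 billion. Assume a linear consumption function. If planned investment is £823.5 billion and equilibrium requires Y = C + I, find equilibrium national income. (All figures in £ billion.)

Y = 3950

MPC = (2289 − 1250.5)/(2700 − 1150) = 1038.5/1550 = 0.67
a = 1250.5 − 0.67(1150) = 480
Equilibrium: Y = 480 + 0.67Y + 823.5
0.33Y = 1303.5, so Y = 1303.5/0.33 = 3950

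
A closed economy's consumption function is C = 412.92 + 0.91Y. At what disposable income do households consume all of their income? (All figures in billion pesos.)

Y = 4588

At break-even, C = Y: 412.92 + 0.91Y = Y
0.09Y = 412.92, so Y = 412.92/0.09 = 4588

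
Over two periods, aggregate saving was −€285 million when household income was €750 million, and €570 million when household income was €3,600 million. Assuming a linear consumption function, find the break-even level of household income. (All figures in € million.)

MPS = ΔS/ΔY = (570 − (-285))/(3600 − 750) = 855/2850 = 0.3
MPC = 1 − MPS = 0.7
From S(750) = -285: −a + 0.3(750) = -285, so a = 225 − (-285) = 510
Break-even (S = 0): Y = a/MPS = 510/0.3 = 1700

Y = 1700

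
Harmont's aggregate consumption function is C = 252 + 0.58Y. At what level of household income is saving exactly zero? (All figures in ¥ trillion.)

Y = 600

At break-even, C = Y: 252 + 0.58Y = Y
0.42Y = 252, so Y = 252/0.42 = 600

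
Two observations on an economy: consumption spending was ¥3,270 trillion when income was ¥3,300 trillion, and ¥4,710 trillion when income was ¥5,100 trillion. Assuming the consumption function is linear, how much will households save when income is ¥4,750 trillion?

MPC = (4710 − 3270)/(5100 − 3300) = 1440/1800 = 0.8
a = 3270 − 0.8(3300) = 3270 − 2640 = 630
C = 630 + 0.8(4750) = 4430
S = 4750 − 4430 = 320

S = 320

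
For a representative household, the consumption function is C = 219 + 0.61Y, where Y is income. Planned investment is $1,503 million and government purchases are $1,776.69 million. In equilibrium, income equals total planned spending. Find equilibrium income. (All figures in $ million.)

Y = C + I + G = 219 + 0.61Y + 1503 + 1776.69
Y − 0.61Y = 3498.69
0.39Y = 3498.69, so Y = 3498.69/0.39 = 8971

Y = 8971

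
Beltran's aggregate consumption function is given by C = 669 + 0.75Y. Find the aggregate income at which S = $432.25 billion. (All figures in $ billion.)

S = Y − C = -669 + 0.25Y
-669 + 0.25Y = 432.25, so 0.25Y = 1101.25 and Y = 4405

Y = 4405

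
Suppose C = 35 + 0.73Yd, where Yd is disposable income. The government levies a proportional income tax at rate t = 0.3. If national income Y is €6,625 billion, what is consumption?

Yd = (1 − 0.3)(6625) = 0.7(6625) = 4637.5
C = 35 + 0.73(4637.5) = 35 + 3385.375 = 3420.375

C = 3420.375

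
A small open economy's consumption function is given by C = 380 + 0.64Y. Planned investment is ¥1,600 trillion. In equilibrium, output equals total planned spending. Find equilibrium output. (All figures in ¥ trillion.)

Y = 5500

Y = C + I = 380 + 0.64Y + 1600
Y − 0.64Y = 1980
0.36Y = 1980, so Y = 1980/0.36 = 5500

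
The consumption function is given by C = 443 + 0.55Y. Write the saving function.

S = -443 + 0.45Y

S = Y − C = Y − (443 + 0.55Y) = -443 + (1 − 0.55)Y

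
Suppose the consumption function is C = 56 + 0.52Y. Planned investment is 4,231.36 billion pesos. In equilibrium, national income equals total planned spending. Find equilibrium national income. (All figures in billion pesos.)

Y = C + I = 56 + 0.52Y + 4231.36
Y − 0.52Y = 4287.36
0.48Y = 4287.36, so Y = 4287.36/0.48 = 8932

Y = 8932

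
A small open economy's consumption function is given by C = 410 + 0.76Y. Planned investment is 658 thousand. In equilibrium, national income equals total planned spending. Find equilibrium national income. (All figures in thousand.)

Y = 4450

Y = C + I = 410 + 0.76Y + 658
Y − 0.76Y = 1068
0.24Y = 1068, so Y = 1068/0.24 = 4450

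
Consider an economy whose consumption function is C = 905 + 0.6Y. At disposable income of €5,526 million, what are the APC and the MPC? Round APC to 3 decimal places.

MPC = 0.6 (the slope of the consumption function)
C = 905 + 0.6(5526) = 4220.6, so APC = 4220.6/5526 = 0.764

APC = 0.764; MPC = 0.6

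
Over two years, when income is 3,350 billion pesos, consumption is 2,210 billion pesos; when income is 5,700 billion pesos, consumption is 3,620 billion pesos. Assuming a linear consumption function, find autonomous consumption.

a = 200

MPC = ΔC/ΔY = (3620 − 2210)/(5700 − 3350) = 1410/2350 = 0.6
a = C − MPC·Y = 2210 − 0.6(3350) = 2210 − 2010 = 200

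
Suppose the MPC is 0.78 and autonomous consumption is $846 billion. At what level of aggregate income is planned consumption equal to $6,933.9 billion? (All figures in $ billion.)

846 + 0.78Y = 6933.9
0.78Y = 6087.9, so Y = 6087.9/0.78 = 7805

Y = 7805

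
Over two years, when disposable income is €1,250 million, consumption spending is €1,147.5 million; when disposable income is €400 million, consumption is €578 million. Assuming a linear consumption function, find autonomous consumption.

a = 310

MPC = ΔC/ΔY = (1147.5 − 578)/(1250 − 400) = 569.5/850 = 0.67
a = C − MPC·Y = 578 − 0.67(400) = 578 − 268 = 310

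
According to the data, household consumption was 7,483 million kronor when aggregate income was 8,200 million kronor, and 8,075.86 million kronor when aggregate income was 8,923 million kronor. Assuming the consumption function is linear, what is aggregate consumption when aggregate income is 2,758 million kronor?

MPC = (8075.86 − 7483)/(8923 − 8200) = 592.86/723 = 0.82
a = 7483 − 0.82(8200) = 7483 − 6724 = 759
C = 759 + 0.82(2758) = 759 + 2261.56 = 3020.56

C = 3020.56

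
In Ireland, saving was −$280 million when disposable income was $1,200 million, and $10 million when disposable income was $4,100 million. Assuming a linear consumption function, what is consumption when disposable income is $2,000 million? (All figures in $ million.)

C = 2200

MPS = ΔS/ΔY = (10 − (-280))/(4100 − 1200) = 290/2900 = 0.1
MPC = 1 − MPS = 0.9
Autonomous saving = -280 − 0.1(1200) = -400, so a = 400
C = 400 + 0.9(2000) = 400 + 1800 = 2200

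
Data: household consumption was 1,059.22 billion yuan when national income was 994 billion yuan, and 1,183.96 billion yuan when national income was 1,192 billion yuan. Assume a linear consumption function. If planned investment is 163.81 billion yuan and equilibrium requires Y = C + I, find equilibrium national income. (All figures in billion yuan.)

MPC = (1183.96 − 1059.22)/(1192 − 994) = 124.74/198 = 0.63
a = 1059.22 − 0.63(994) = 433
Equilibrium: Y = 433 + 0.63Y + 163.81
0.37Y = 596.81, so Y = 596.81/0.37 = 1613

Y = 1613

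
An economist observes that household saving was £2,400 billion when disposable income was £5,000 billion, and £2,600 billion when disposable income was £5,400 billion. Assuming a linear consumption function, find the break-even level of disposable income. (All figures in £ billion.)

Y = 200

MPS = ΔS/ΔY = (2600 − 2400)/(5400 − 5000) = 200/400 = 0.5
MPC = 1 − MPS = 0.5
From S(5000) = 2400: −a + 0.5(5000) = 2400, so a = 2500 − 2400 = 100
Break-even (S = 0): Y = a/MPS = 100/0.5 = 200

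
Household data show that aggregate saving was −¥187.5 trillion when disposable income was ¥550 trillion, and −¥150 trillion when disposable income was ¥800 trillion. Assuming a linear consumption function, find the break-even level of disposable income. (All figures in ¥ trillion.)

Y = 1800

MPS = ΔS/ΔY = (-150 − (-187.5))/(800 − 550) = 37.5/250 = 0.15
MPC = 1 − MPS = 0.85
From S(550) = -187.5: −a + 0.15(550) = -187.5, so a = 82.5 − (-187.5) = 270
Break-even (S = 0): Y = a/MPS = 270/0.15 = 1800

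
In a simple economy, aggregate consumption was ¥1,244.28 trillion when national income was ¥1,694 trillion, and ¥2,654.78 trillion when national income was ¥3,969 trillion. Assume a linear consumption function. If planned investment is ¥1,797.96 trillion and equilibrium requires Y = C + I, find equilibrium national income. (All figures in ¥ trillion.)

MPC = (2654.78 − 1244.28)/(3969 − 1694) = 1410.5/2275 = 0.62
a = 1244.28 − 0.62(1694) = 194
Equilibrium: Y = 194 + 0.62Y + 1797.96
0.38Y = 1991.96, so Y = 1991.96/0.38 = 5242

Y = 5242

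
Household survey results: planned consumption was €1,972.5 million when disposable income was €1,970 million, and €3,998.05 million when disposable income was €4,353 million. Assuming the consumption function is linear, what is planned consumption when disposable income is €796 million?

C = 974.6

MPC = (3998.05 − 1972.5)/(4353 − 1970) = 2025.55/2383 = 0.85
a = 1972.5 − 0.85(1970) = 1972.5 − 1674.5 = 298
C = 298 + 0.85(796) = 298 + 676.6 = 974.6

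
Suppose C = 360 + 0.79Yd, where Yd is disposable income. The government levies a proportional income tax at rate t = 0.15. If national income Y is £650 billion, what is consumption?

Yd = (1 − 0.15)(650) = 0.85(650) = 552.5
C = 360 + 0.79(552.5) = 360 + 436.475 = 796.475

C = 796.475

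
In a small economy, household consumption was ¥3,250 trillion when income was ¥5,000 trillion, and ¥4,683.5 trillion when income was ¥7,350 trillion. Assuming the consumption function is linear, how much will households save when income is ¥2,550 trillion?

S = 794.5

MPC = (4683.5 − 3250)/(7350 − 5000) = 1433.5/2350 = 0.61
a = 3250 − 0.61(5000) = 3250 − 3050 = 200
C = 200 + 0.61(2550) = 1755.5
S = 2550 − 1755.5 = 794.5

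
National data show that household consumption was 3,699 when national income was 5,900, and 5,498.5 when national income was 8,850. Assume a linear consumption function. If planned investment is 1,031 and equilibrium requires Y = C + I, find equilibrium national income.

MPC = (5498.5 − 3699)/(8850 − 5900) = 1799.5/2950 = 0.61
a = 3699 − 0.61(5900) = 100
Equilibrium: Y = 100 + 0.61Y + 1031
0.39Y = 1131, so Y = 1131/0.39 = 2900

Y = 2900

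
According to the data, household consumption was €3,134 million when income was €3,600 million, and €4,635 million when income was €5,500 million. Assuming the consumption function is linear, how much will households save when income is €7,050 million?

S = 1190.5

MPC = (4635 − 3134)/(5500 − 3600) = 1501/1900 = 0.79
a = 3134 − 0.79(3600) = 3134 − 2844 = 290
C = 290 + 0.79(7050) = 5859.5
S = 7050 − 5859.5 = 1190.5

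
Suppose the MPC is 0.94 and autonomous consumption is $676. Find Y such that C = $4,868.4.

676 + 0.94Y = 4868.4
0.94Y = 4192.4, so Y = 4192.4/0.94 = 4460

Y = 4460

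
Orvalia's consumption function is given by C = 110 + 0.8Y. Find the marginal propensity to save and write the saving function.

MPS = 0.2; S = -110 + 0.2Y

MPS = 1 − MPC = 1 − 0.8 = 0.2
S = Y − C = -110 + 0.2Y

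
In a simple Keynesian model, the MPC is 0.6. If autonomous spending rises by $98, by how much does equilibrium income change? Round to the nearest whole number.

ΔY ≈ 245

The multiplier is 1/(1 − MPC) = 1/0.4.
ΔY = 98/0.4 = 245.00 ≈ 245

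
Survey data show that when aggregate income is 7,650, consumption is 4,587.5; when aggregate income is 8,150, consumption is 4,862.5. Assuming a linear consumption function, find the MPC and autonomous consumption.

MPC = 0.55; a = 380

MPC = ΔC/ΔY = (4862.5 − 4587.5)/(8150 − 7650) = 275/500 = 0.55
a = C − MPC·Y = 4587.5 − 0.55(7650) = 4587.5 − 4207.5 = 380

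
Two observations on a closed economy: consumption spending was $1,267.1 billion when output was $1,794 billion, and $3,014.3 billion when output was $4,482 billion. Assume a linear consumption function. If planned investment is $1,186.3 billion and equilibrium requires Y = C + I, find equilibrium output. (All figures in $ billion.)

Y = 3678

MPC = (3014.3 − 1267.1)/(4482 − 1794) = 1747.2/2688 = 0.65
a = 1267.1 − 0.65(1794) = 101
Equilibrium: Y = 101 + 0.65Y + 1186.3
0.35Y = 1287.3, so Y = 1287.3/0.35 = 3678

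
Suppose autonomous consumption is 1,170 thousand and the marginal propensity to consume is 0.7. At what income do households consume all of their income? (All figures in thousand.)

Y = 3900

At break-even, C = Y: 1170 + 0.7Y = Y
0.3Y = 1170, so Y = 1170/0.3 = 3900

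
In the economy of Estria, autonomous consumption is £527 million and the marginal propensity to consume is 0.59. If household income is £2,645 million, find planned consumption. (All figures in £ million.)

C = 527 + 0.59(2645) = 527 + 1560.55 = 2087.55

C = 2087.55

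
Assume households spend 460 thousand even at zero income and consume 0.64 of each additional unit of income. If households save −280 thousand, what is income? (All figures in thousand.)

Y = 500

S = Y − C = -460 + 0.36Y
-460 + 0.36Y = -280, so 0.36Y = 180 and Y = 500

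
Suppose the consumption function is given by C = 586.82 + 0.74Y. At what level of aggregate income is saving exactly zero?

Y = 2257

At break-even, C = Y: 586.82 + 0.74Y = Y
0.26Y = 586.82, so Y = 586.82/0.26 = 2257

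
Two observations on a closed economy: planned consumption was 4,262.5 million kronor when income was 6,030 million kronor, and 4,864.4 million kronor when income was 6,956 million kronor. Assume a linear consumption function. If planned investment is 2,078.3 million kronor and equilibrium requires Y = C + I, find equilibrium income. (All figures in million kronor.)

Y = 6918

MPC = (4864.4 − 4262.5)/(6956 − 6030) = 601.9/926 = 0.65
a = 4262.5 − 0.65(6030) = 343
Equilibrium: Y = 343 + 0.65Y + 2078.3
0.35Y = 2421.3, so Y = 2421.3/0.35 = 6918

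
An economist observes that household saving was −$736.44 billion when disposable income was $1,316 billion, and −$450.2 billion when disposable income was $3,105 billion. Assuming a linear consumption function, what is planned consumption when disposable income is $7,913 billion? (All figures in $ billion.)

MPS = ΔS/ΔY = (-450.2 − (-736.44))/(3105 − 1316) = 286.24/1789 = 0.16
MPC = 1 − MPS = 0.84
Autonomous saving = -736.44 − 0.16(1316) = -947, so a = 947
C = 947 + 0.84(7913) = 947 + 6646.92 = 7593.92

C = 7593.92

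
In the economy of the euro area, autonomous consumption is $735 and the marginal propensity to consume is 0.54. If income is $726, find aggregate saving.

C = 735 + 0.54(726) = 735 + 392.04 = 1127.04
S = Y − C = 726 − 1127.04 = -401.04

S = -401.04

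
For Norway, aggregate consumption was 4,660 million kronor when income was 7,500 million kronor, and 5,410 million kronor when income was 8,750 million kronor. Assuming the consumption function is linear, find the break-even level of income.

Y = 400

MPC = (5410 − 4660)/(8750 − 7500) = 750/1250 = 0.6
a = 4660 − 0.6(7500) = 4660 − 4500 = 160
Break-even: Y = a/(1−MPC) = 160/0.4 = 400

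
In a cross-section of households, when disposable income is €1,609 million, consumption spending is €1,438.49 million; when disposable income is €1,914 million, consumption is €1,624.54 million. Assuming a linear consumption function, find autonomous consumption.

MPC = ΔC/ΔY = (1624.54 − 1438.49)/(1914 − 1609) = 186.05/305 = 0.61
a = C − MPC·Y = 1438.49 − 0.61(1609) = 1438.49 − 981.49 = 457

a = 457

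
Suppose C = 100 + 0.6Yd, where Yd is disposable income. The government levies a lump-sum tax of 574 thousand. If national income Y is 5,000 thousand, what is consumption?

Yd = Y − T = 5000 − 574 = 4426
C = 100 + 0.6(4426) = 100 + 2655.6 = 2755.6

C = 2755.6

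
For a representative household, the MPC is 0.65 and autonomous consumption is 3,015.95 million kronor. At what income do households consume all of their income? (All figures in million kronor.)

Y = 8617

At break-even, C = Y: 3015.95 + 0.65Y = Y
0.35Y = 3015.95, so Y = 3015.95/0.35 = 8617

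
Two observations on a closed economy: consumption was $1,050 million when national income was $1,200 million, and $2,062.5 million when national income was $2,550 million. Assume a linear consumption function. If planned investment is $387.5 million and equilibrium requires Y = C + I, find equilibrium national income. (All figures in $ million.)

MPC = (2062.5 − 1050)/(2550 − 1200) = 1012.5/1350 = 0.75
a = 1050 − 0.75(1200) = 150
Equilibrium: Y = 150 + 0.75Y + 387.5
0.25Y = 537.5, so Y = 537.5/0.25 = 2150

Y = 2150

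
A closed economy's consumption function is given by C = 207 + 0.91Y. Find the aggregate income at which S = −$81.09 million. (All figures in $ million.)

Y = 1399

S = Y − C = -207 + 0.09Y
-207 + 0.09Y = -81.09, so 0.09Y = 125.91 and Y = 1399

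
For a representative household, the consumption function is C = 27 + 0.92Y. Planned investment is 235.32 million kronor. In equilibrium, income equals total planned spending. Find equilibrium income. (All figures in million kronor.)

Y = 3279

Y = C + I = 27 + 0.92Y + 235.32
Y − 0.92Y = 262.32
0.08Y = 262.32, so Y = 262.32/0.08 = 3279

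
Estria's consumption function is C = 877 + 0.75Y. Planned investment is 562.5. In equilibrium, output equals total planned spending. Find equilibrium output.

Y = C + I = 877 + 0.75Y + 562.5
Y − 0.75Y = 1439.5
0.25Y = 1439.5, so Y = 1439.5/0.25 = 5758

Y = 5758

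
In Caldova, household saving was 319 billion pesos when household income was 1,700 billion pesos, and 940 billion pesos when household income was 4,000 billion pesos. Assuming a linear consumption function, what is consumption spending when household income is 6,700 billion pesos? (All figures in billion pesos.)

C = 5031

MPS = ΔS/ΔY = (940 − 319)/(4000 − 1700) = 621/2300 = 0.27
MPC = 1 − MPS = 0.73
Autonomous saving = 319 − 0.27(1700) = -140, so a = 140
C = 140 + 0.73(6700) = 140 + 4891 = 5031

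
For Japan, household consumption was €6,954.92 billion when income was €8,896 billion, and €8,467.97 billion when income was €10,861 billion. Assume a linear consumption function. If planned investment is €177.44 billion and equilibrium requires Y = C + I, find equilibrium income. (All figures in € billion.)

MPC = (8467.97 − 6954.92)/(10861 − 8896) = 1513.05/1965 = 0.77
a = 6954.92 − 0.77(8896) = 105
Equilibrium: Y = 105 + 0.77Y + 177.44
0.23Y = 282.44, so Y = 282.44/0.23 = 1228

Y = 1228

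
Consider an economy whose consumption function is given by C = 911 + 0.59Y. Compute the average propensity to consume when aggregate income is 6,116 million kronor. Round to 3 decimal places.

APC = 0.739

C = 911 + 0.59(6116) = 4519.44
APC = C/Y = 4519.44/6116 = 0.739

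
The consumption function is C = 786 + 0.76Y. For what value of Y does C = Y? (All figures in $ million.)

At break-even, C = Y: 786 + 0.76Y = Y
0.24Y = 786, so Y = 786/0.24 = 3275

Y = 3275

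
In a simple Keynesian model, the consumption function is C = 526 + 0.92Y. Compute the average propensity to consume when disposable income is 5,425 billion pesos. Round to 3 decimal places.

APC = 1.017

C = 526 + 0.92(5425) = 5517
APC = C/Y = 5517/5425 = 1.017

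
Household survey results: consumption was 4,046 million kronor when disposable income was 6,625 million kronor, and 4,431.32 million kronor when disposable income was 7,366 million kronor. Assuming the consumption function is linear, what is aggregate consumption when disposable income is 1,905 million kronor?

C = 1591.6

MPC = (4431.32 − 4046)/(7366 − 6625) = 385.32/741 = 0.52
a = 4046 − 0.52(6625) = 4046 − 3445 = 601
C = 601 + 0.52(1905) = 601 + 990.6 = 1591.6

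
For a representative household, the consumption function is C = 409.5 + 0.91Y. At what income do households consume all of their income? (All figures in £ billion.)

Y = 4550

At break-even, C = Y: 409.5 + 0.91Y = Y
0.09Y = 409.5, so Y = 409.5/0.09 = 4550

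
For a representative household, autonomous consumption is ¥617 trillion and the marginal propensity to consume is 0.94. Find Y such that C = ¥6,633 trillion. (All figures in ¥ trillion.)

Y = 6400

617 + 0.94Y = 6633
0.94Y = 6016, so Y = 6016/0.94 = 6400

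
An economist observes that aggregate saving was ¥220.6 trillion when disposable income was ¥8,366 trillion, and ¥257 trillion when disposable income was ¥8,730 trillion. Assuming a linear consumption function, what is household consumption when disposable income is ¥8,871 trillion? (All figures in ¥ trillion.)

MPS = ΔS/ΔY = (257 − 220.6)/(8730 − 8366) = 36.4/364 = 0.1
MPC = 1 − MPS = 0.9
Autonomous saving = 220.6 − 0.1(8366) = -616, so a = 616
C = 616 + 0.9(8871) = 616 + 7983.9 = 8599.9

C = 8599.9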